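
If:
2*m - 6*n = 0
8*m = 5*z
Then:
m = 5*z/8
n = 5*z/24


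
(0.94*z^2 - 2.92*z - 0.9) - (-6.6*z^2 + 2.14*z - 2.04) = 7.54*z^2 - 5.06*z + 1.14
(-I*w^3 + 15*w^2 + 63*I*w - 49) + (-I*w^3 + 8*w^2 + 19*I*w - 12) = -2*I*w^3 + 23*w^2 + 82*I*w - 61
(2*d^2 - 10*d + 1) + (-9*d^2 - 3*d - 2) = -7*d^2 - 13*d - 1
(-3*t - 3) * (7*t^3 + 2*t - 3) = -21*t^4 - 21*t^3 - 6*t^2 + 3*t + 9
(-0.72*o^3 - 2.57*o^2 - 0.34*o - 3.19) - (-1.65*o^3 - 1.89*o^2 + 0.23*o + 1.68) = 0.93*o^3 - 0.68*o^2 - 0.57*o - 4.87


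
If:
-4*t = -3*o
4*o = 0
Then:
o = 0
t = 0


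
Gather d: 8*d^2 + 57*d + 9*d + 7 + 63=8*d^2 + 66*d + 70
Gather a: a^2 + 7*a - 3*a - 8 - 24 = a^2 + 4*a - 32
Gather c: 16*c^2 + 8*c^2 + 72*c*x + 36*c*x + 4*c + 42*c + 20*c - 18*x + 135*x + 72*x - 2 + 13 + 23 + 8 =24*c^2 + c*(108*x + 66) + 189*x + 42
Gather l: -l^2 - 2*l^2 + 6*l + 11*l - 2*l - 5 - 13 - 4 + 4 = -3*l^2 + 15*l - 18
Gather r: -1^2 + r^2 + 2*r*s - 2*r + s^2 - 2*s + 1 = r^2 + r*(2*s - 2) + s^2 - 2*s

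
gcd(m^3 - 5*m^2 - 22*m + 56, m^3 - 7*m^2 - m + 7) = m - 7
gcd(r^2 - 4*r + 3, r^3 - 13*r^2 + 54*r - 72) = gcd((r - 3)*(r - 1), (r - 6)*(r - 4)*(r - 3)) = r - 3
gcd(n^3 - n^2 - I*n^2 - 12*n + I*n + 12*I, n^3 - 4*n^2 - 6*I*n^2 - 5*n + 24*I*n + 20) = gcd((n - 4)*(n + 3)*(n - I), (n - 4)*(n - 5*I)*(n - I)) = n^2 + n*(-4 - I) + 4*I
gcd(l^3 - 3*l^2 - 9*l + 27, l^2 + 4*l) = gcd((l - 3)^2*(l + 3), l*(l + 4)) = 1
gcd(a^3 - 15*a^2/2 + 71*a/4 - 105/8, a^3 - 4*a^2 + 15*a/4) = a^2 - 4*a + 15/4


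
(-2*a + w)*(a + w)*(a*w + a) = -2*a^3*w - 2*a^3 - a^2*w^2 - a^2*w + a*w^3 + a*w^2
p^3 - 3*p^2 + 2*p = p*(p - 2)*(p - 1)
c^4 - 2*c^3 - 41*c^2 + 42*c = c*(c - 7)*(c - 1)*(c + 6)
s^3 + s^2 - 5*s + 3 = (s - 1)^2*(s + 3)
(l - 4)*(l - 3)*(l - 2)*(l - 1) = l^4 - 10*l^3 + 35*l^2 - 50*l + 24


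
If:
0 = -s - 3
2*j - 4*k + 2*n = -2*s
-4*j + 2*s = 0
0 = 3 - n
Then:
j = -3/2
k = -3/4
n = 3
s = -3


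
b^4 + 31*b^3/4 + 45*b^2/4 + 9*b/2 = b*(b + 3/4)*(b + 1)*(b + 6)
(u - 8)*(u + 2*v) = u^2 + 2*u*v - 8*u - 16*v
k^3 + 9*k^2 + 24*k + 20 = (k + 2)^2*(k + 5)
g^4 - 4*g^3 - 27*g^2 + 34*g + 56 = (g - 7)*(g - 2)*(g + 1)*(g + 4)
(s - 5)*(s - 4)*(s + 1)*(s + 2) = s^4 - 6*s^3 - 5*s^2 + 42*s + 40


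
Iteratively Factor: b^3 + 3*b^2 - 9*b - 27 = (b + 3)*(b^2 - 9) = (b + 3)^2*(b - 3)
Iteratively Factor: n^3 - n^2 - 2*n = (n + 1)*(n^2 - 2*n) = (n - 2)*(n + 1)*(n)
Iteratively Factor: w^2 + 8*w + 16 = (w + 4)*(w + 4)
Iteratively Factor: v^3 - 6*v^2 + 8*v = (v - 4)*(v^2 - 2*v) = v*(v - 4)*(v - 2)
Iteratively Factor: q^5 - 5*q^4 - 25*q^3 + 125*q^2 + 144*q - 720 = (q - 5)*(q^4 - 25*q^2 + 144) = (q - 5)*(q + 4)*(q^3 - 4*q^2 - 9*q + 36) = (q - 5)*(q - 4)*(q + 4)*(q^2 - 9) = (q - 5)*(q - 4)*(q + 3)*(q + 4)*(q - 3)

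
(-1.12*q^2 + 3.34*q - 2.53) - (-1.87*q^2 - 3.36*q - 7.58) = 0.75*q^2 + 6.7*q + 5.05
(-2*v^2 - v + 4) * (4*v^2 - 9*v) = -8*v^4 + 14*v^3 + 25*v^2 - 36*v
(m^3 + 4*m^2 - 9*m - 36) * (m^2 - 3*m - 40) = m^5 + m^4 - 61*m^3 - 169*m^2 + 468*m + 1440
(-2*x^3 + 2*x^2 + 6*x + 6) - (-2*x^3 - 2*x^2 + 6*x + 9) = 4*x^2 - 3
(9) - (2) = 7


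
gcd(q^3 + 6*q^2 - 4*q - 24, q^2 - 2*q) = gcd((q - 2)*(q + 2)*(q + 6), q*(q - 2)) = q - 2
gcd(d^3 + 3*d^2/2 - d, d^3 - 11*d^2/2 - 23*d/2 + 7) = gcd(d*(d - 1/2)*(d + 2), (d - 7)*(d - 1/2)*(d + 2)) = d^2 + 3*d/2 - 1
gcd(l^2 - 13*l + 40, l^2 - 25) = l - 5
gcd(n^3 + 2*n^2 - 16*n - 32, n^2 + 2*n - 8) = n + 4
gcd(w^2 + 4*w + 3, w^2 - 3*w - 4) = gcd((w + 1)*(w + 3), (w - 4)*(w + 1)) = w + 1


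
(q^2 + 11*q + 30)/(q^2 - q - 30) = (q + 6)/(q - 6)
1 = 1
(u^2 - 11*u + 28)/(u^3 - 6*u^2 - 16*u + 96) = (u - 7)/(u^2 - 2*u - 24)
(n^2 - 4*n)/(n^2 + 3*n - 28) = n/(n + 7)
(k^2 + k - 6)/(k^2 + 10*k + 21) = (k - 2)/(k + 7)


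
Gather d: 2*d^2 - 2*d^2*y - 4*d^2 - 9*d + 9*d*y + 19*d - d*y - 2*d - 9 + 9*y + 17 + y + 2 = d^2*(-2*y - 2) + d*(8*y + 8) + 10*y + 10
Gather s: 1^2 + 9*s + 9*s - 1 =18*s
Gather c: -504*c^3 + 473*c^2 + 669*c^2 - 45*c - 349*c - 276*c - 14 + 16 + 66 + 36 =-504*c^3 + 1142*c^2 - 670*c + 104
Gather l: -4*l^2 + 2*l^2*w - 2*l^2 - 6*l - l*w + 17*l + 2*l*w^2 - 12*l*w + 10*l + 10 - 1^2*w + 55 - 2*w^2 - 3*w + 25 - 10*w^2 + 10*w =l^2*(2*w - 6) + l*(2*w^2 - 13*w + 21) - 12*w^2 + 6*w + 90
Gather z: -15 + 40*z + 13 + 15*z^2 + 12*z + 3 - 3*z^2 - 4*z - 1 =12*z^2 + 48*z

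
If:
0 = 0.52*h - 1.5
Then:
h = 2.88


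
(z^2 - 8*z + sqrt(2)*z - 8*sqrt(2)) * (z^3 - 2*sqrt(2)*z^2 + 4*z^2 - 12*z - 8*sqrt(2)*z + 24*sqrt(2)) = z^5 - 4*z^4 - sqrt(2)*z^4 - 48*z^3 + 4*sqrt(2)*z^3 + 44*sqrt(2)*z^2 + 112*z^2 - 96*sqrt(2)*z + 176*z - 384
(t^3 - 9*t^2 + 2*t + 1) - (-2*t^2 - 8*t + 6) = t^3 - 7*t^2 + 10*t - 5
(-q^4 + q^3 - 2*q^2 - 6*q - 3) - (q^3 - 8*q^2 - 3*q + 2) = -q^4 + 6*q^2 - 3*q - 5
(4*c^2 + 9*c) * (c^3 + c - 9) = 4*c^5 + 9*c^4 + 4*c^3 - 27*c^2 - 81*c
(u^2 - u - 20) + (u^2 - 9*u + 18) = 2*u^2 - 10*u - 2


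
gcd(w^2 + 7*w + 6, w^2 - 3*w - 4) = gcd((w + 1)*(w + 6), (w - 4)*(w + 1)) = w + 1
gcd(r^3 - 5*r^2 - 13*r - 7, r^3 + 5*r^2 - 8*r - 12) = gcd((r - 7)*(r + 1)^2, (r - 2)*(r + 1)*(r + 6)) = r + 1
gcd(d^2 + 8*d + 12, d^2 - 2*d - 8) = d + 2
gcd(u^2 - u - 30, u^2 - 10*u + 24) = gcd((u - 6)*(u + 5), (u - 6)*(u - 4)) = u - 6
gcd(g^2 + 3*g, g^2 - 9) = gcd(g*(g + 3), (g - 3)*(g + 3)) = g + 3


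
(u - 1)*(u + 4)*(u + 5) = u^3 + 8*u^2 + 11*u - 20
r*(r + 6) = r^2 + 6*r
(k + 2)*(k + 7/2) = k^2 + 11*k/2 + 7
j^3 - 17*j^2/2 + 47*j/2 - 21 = (j - 7/2)*(j - 3)*(j - 2)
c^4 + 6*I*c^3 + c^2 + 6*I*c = c*(c - I)*(c + I)*(c + 6*I)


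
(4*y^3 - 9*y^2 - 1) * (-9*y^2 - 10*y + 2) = -36*y^5 + 41*y^4 + 98*y^3 - 9*y^2 + 10*y - 2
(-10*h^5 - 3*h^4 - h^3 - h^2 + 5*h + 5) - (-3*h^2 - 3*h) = -10*h^5 - 3*h^4 - h^3 + 2*h^2 + 8*h + 5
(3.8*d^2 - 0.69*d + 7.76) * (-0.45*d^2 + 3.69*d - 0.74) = -1.71*d^4 + 14.3325*d^3 - 8.8501*d^2 + 29.145*d - 5.7424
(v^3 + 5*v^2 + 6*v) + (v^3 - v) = 2*v^3 + 5*v^2 + 5*v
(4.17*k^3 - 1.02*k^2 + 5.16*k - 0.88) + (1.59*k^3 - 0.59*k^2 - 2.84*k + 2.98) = 5.76*k^3 - 1.61*k^2 + 2.32*k + 2.1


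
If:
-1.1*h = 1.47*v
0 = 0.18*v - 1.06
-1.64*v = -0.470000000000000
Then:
No Solution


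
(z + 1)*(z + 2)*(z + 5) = z^3 + 8*z^2 + 17*z + 10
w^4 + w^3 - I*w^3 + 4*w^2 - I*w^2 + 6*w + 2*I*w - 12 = (w - 1)*(w + 2)*(w - 3*I)*(w + 2*I)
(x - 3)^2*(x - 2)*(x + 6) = x^4 - 2*x^3 - 27*x^2 + 108*x - 108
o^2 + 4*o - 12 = (o - 2)*(o + 6)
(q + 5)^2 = q^2 + 10*q + 25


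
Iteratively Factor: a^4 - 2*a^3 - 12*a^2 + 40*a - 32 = (a - 2)*(a^3 - 12*a + 16) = (a - 2)^2*(a^2 + 2*a - 8) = (a - 2)^2*(a + 4)*(a - 2)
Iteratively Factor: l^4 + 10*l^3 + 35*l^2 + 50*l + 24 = (l + 3)*(l^3 + 7*l^2 + 14*l + 8) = (l + 2)*(l + 3)*(l^2 + 5*l + 4) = (l + 2)*(l + 3)*(l + 4)*(l + 1)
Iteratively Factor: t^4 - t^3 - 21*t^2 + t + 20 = (t + 4)*(t^3 - 5*t^2 - t + 5) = (t - 1)*(t + 4)*(t^2 - 4*t - 5) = (t - 5)*(t - 1)*(t + 4)*(t + 1)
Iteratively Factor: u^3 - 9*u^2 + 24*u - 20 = (u - 2)*(u^2 - 7*u + 10) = (u - 2)^2*(u - 5)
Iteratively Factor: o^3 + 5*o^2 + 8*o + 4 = (o + 2)*(o^2 + 3*o + 2) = (o + 1)*(o + 2)*(o + 2)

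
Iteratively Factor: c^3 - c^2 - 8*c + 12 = (c - 2)*(c^2 + c - 6) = (c - 2)^2*(c + 3)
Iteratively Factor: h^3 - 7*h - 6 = (h - 3)*(h^2 + 3*h + 2) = (h - 3)*(h + 1)*(h + 2)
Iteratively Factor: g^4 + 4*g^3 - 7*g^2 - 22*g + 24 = (g + 3)*(g^3 + g^2 - 10*g + 8) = (g - 1)*(g + 3)*(g^2 + 2*g - 8) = (g - 1)*(g + 3)*(g + 4)*(g - 2)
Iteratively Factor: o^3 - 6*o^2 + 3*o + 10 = (o - 2)*(o^2 - 4*o - 5) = (o - 5)*(o - 2)*(o + 1)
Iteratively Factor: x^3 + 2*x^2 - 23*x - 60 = (x + 4)*(x^2 - 2*x - 15) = (x + 3)*(x + 4)*(x - 5)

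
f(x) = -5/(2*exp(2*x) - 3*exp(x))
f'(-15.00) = -5448362.29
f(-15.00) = 5448363.40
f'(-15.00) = -5448362.29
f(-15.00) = 5448363.40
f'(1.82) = 0.20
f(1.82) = -0.09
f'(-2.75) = -26.02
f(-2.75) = 27.23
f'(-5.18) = -296.13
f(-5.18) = 297.25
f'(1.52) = 0.44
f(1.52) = -0.18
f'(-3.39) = -49.42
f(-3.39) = 50.58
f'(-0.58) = -1.92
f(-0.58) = 4.75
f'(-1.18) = -5.06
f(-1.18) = 6.82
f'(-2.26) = -15.88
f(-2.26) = 17.17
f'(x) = -5*(-4*exp(2*x) + 3*exp(x))/(2*exp(2*x) - 3*exp(x))^2 = 5*(4*exp(x) - 3)*exp(-x)/(2*exp(x) - 3)^2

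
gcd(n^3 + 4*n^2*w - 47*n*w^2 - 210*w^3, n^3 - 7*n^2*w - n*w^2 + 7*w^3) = -n + 7*w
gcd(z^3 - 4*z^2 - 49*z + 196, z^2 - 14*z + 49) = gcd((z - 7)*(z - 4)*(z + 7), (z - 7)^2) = z - 7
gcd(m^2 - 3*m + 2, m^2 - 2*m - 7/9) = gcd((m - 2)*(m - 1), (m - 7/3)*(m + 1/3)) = 1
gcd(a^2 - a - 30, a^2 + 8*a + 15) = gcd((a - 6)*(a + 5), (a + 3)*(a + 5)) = a + 5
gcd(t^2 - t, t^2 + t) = t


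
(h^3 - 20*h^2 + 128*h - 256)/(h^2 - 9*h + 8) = (h^2 - 12*h + 32)/(h - 1)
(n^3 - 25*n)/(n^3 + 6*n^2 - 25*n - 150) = n/(n + 6)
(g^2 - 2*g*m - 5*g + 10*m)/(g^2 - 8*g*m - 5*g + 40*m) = (g - 2*m)/(g - 8*m)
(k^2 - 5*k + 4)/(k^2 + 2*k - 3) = (k - 4)/(k + 3)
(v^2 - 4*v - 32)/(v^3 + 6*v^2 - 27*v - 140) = (v - 8)/(v^2 + 2*v - 35)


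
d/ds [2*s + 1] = 2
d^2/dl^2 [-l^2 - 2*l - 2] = -2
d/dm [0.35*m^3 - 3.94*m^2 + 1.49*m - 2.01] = 1.05*m^2 - 7.88*m + 1.49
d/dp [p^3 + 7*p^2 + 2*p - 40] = 3*p^2 + 14*p + 2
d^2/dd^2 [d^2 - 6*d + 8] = 2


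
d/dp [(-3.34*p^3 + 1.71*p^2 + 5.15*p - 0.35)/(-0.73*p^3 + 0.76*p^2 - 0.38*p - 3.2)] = (-1.2901*p^4 + 10.0574*p^3 + 26.7337*p^2 - 10.412*p - 16.613)/(0.5329*p^6 - 1.1096*p^5 + 1.1324*p^4 + 4.0944*p^3 - 4.7196*p^2 + 2.432*p + 10.24)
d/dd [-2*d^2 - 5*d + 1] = -4*d - 5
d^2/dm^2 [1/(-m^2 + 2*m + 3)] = 2*(-m^2 + 2*m + 4*(m - 1)^2 + 3)/(-m^2 + 2*m + 3)^3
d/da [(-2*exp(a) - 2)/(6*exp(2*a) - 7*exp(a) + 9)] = 2*((exp(a) + 1)*(12*exp(a) - 7) - 6*exp(2*a) + 7*exp(a) - 9)*exp(a)/(6*exp(2*a) - 7*exp(a) + 9)^2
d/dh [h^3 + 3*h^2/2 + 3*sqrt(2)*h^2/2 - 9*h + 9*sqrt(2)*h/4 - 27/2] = 3*h^2 + 3*h + 3*sqrt(2)*h - 9 + 9*sqrt(2)/4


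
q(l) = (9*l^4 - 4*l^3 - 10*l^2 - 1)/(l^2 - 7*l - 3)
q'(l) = (7 - 2*l)*(9*l^4 - 4*l^3 - 10*l^2 - 1)/(l^2 - 7*l - 3)^2 + (36*l^3 - 12*l^2 - 20*l)/(l^2 - 7*l - 3)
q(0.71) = 0.69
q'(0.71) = 0.47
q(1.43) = -0.41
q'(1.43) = -4.60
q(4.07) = -136.23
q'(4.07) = -154.25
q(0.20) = 0.33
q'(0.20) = 0.47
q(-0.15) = 0.63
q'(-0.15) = -3.72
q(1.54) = -0.99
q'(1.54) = -5.99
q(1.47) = -0.60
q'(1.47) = -5.08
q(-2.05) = 9.67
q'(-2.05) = -13.65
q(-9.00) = 433.72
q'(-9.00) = -114.84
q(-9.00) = 433.72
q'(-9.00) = -114.84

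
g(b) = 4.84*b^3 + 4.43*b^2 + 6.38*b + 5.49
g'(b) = 14.52*b^2 + 8.86*b + 6.38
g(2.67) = 146.23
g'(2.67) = 133.55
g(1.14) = 25.69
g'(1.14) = 35.35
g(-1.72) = -17.01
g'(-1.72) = 34.10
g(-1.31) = -6.15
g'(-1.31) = 19.69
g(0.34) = 8.36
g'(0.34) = 11.07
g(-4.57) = -393.10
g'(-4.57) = 269.14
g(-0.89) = -0.09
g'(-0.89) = 10.00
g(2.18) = 90.60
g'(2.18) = 94.70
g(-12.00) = -7796.67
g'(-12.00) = 1990.94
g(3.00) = 195.18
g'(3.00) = 163.64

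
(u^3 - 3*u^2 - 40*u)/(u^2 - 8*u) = u + 5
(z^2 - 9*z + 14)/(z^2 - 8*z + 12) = (z - 7)/(z - 6)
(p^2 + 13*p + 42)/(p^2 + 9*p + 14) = (p + 6)/(p + 2)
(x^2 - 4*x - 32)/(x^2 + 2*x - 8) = (x - 8)/(x - 2)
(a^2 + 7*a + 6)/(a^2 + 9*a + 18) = (a + 1)/(a + 3)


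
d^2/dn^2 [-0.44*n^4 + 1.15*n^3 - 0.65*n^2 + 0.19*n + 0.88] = -5.28*n^2 + 6.9*n - 1.3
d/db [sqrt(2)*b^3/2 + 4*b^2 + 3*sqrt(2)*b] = 3*sqrt(2)*b^2/2 + 8*b + 3*sqrt(2)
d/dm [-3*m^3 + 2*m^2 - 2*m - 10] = -9*m^2 + 4*m - 2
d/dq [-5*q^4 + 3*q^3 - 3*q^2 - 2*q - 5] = -20*q^3 + 9*q^2 - 6*q - 2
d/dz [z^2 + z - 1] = 2*z + 1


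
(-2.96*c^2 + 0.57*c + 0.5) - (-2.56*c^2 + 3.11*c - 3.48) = -0.4*c^2 - 2.54*c + 3.98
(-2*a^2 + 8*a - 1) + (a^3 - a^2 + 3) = a^3 - 3*a^2 + 8*a + 2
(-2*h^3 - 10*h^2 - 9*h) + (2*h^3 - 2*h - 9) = -10*h^2 - 11*h - 9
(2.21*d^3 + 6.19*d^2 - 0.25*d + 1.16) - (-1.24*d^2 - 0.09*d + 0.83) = 2.21*d^3 + 7.43*d^2 - 0.16*d + 0.33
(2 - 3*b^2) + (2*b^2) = 2 - b^2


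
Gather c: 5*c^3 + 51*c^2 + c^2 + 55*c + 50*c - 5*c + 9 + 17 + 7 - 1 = 5*c^3 + 52*c^2 + 100*c + 32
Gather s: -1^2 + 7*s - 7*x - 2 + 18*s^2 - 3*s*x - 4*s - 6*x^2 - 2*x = 18*s^2 + s*(3 - 3*x) - 6*x^2 - 9*x - 3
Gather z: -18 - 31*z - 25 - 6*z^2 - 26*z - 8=-6*z^2 - 57*z - 51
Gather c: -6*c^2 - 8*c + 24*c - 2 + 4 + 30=-6*c^2 + 16*c + 32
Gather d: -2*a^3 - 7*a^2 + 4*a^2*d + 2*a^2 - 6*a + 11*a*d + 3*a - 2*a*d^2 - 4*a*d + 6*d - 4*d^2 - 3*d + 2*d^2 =-2*a^3 - 5*a^2 - 3*a + d^2*(-2*a - 2) + d*(4*a^2 + 7*a + 3)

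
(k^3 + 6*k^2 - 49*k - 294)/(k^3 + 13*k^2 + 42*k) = (k - 7)/k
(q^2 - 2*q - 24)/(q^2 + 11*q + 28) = (q - 6)/(q + 7)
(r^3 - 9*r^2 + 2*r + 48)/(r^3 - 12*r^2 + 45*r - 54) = (r^2 - 6*r - 16)/(r^2 - 9*r + 18)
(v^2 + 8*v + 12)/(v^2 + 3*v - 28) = (v^2 + 8*v + 12)/(v^2 + 3*v - 28)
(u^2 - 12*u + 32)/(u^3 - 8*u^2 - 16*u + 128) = 1/(u + 4)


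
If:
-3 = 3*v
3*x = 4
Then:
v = -1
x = 4/3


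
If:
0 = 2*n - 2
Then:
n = 1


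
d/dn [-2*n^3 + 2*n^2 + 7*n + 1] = -6*n^2 + 4*n + 7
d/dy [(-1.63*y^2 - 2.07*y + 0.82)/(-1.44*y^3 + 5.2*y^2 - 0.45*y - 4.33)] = (-2.3472*y^4 - 5.9616*y^3 + 15.0399*y^2 + 5.5878*y + 9.3321)/(2.0736*y^6 - 14.976*y^5 + 28.336*y^4 + 7.7904*y^3 - 44.8295*y^2 + 3.897*y + 18.7489)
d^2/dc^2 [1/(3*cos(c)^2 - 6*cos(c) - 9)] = (4*sin(c)^2/3 + 2*cos(c) - 6)*sin(c)^2/(sin(c)^2 + 2*cos(c) + 2)^3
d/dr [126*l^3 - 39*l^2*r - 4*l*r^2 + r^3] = -39*l^2 - 8*l*r + 3*r^2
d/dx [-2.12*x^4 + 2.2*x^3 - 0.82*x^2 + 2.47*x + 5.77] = -8.48*x^3 + 6.6*x^2 - 1.64*x + 2.47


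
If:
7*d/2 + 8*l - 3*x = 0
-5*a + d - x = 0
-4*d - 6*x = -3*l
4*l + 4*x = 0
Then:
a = 0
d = 0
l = 0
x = 0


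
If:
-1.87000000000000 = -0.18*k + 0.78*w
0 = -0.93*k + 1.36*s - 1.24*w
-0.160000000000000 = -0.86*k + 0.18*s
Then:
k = -0.33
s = -2.48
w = -2.47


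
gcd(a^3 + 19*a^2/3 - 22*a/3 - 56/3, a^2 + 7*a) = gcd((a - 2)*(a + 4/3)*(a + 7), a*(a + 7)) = a + 7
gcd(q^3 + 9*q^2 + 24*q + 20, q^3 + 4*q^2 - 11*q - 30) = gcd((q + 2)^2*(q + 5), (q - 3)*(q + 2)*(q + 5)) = q^2 + 7*q + 10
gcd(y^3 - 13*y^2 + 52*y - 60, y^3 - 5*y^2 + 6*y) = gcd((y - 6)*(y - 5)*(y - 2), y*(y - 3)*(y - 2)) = y - 2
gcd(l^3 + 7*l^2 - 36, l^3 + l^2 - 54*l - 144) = l^2 + 9*l + 18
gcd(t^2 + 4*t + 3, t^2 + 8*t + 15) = t + 3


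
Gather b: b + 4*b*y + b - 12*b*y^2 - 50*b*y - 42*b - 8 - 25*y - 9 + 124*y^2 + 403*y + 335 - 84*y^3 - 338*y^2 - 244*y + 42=b*(-12*y^2 - 46*y - 40) - 84*y^3 - 214*y^2 + 134*y + 360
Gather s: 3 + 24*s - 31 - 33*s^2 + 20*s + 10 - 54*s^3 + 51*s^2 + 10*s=-54*s^3 + 18*s^2 + 54*s - 18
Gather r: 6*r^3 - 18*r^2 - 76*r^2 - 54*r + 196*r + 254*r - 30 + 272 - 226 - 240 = 6*r^3 - 94*r^2 + 396*r - 224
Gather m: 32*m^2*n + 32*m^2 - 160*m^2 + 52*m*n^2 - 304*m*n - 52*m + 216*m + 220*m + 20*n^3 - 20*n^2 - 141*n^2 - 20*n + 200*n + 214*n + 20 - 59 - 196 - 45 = m^2*(32*n - 128) + m*(52*n^2 - 304*n + 384) + 20*n^3 - 161*n^2 + 394*n - 280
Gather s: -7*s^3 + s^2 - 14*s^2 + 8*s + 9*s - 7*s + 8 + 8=-7*s^3 - 13*s^2 + 10*s + 16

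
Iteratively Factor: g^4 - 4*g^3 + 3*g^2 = (g - 3)*(g^3 - g^2) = g*(g - 3)*(g^2 - g) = g^2*(g - 3)*(g - 1)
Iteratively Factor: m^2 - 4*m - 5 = (m - 5)*(m + 1)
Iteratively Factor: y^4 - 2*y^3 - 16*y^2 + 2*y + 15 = (y - 5)*(y^3 + 3*y^2 - y - 3) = (y - 5)*(y + 1)*(y^2 + 2*y - 3) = (y - 5)*(y + 1)*(y + 3)*(y - 1)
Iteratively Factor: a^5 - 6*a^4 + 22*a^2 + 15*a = (a + 1)*(a^4 - 7*a^3 + 7*a^2 + 15*a) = a*(a + 1)*(a^3 - 7*a^2 + 7*a + 15) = a*(a - 5)*(a + 1)*(a^2 - 2*a - 3) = a*(a - 5)*(a + 1)^2*(a - 3)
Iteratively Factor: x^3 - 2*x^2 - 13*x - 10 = (x - 5)*(x^2 + 3*x + 2) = (x - 5)*(x + 2)*(x + 1)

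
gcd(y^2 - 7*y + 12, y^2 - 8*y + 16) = y - 4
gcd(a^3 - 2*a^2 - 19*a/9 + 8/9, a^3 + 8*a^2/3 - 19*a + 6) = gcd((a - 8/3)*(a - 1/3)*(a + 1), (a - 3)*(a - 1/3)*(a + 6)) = a - 1/3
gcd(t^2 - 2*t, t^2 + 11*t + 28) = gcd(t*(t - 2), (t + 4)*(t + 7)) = 1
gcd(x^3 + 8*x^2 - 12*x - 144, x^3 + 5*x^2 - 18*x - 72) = x^2 + 2*x - 24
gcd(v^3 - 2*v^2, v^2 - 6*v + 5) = 1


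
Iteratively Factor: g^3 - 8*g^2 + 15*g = (g - 5)*(g^2 - 3*g) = g*(g - 5)*(g - 3)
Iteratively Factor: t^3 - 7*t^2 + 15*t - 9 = (t - 3)*(t^2 - 4*t + 3) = (t - 3)*(t - 1)*(t - 3)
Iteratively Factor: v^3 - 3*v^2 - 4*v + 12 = (v - 3)*(v^2 - 4) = (v - 3)*(v + 2)*(v - 2)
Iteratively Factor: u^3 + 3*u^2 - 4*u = (u - 1)*(u^2 + 4*u) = (u - 1)*(u + 4)*(u)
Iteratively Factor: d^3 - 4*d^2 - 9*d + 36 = (d - 4)*(d^2 - 9) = (d - 4)*(d + 3)*(d - 3)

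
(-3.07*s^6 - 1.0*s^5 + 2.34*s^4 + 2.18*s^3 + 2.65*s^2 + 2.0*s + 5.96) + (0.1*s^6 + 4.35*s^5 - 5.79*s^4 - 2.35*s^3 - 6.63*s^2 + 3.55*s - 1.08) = -2.97*s^6 + 3.35*s^5 - 3.45*s^4 - 0.17*s^3 - 3.98*s^2 + 5.55*s + 4.88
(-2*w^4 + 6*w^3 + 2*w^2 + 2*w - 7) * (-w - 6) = 2*w^5 + 6*w^4 - 38*w^3 - 14*w^2 - 5*w + 42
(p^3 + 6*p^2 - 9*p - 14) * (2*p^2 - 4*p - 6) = 2*p^5 + 8*p^4 - 48*p^3 - 28*p^2 + 110*p + 84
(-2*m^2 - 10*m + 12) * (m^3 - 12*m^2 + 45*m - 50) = -2*m^5 + 14*m^4 + 42*m^3 - 494*m^2 + 1040*m - 600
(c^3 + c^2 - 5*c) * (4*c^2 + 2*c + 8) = 4*c^5 + 6*c^4 - 10*c^3 - 2*c^2 - 40*c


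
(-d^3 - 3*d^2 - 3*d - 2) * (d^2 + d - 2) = -d^5 - 4*d^4 - 4*d^3 + d^2 + 4*d + 4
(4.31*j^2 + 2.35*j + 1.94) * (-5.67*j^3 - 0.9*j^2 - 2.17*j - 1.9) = -24.4377*j^5 - 17.2035*j^4 - 22.4675*j^3 - 15.0345*j^2 - 8.6748*j - 3.686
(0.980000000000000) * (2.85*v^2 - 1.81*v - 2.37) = 2.793*v^2 - 1.7738*v - 2.3226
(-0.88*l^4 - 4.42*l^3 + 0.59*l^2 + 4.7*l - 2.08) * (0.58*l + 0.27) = -0.5104*l^5 - 2.8012*l^4 - 0.8512*l^3 + 2.8853*l^2 + 0.0626000000000002*l - 0.5616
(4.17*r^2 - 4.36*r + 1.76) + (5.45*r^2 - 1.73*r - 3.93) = 9.62*r^2 - 6.09*r - 2.17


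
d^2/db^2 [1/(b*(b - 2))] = 2*(b^2 + b*(b - 2) + (b - 2)^2)/(b^3*(b - 2)^3)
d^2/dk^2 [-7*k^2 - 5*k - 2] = -14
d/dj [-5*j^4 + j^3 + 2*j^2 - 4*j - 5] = -20*j^3 + 3*j^2 + 4*j - 4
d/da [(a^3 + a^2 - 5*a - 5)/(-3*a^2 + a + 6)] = (-3*a^4 + 2*a^3 + 4*a^2 - 18*a - 25)/(9*a^4 - 6*a^3 - 35*a^2 + 12*a + 36)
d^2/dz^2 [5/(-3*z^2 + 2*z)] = 10*(3*z*(3*z - 2) - 4*(3*z - 1)^2)/(z^3*(3*z - 2)^3)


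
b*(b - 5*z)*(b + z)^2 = b^4 - 3*b^3*z - 9*b^2*z^2 - 5*b*z^3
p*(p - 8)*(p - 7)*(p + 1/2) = p^4 - 29*p^3/2 + 97*p^2/2 + 28*p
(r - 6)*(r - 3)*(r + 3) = r^3 - 6*r^2 - 9*r + 54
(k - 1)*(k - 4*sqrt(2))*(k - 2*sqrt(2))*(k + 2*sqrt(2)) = k^4 - 4*sqrt(2)*k^3 - k^3 - 8*k^2 + 4*sqrt(2)*k^2 + 8*k + 32*sqrt(2)*k - 32*sqrt(2)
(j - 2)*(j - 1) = j^2 - 3*j + 2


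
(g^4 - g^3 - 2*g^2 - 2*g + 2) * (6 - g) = -g^5 + 7*g^4 - 4*g^3 - 10*g^2 - 14*g + 12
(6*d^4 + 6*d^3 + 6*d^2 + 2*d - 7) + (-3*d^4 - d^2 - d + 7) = 3*d^4 + 6*d^3 + 5*d^2 + d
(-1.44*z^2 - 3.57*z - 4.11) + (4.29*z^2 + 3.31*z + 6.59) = 2.85*z^2 - 0.26*z + 2.48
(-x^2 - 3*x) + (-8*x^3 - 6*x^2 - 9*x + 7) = -8*x^3 - 7*x^2 - 12*x + 7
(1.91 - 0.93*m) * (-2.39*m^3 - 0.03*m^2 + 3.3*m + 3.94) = 2.2227*m^4 - 4.537*m^3 - 3.1263*m^2 + 2.6388*m + 7.5254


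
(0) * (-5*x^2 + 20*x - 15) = 0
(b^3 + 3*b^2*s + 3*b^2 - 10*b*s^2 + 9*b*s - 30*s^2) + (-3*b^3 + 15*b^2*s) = -2*b^3 + 18*b^2*s + 3*b^2 - 10*b*s^2 + 9*b*s - 30*s^2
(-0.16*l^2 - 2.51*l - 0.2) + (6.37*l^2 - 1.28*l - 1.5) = 6.21*l^2 - 3.79*l - 1.7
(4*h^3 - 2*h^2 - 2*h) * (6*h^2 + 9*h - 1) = 24*h^5 + 24*h^4 - 34*h^3 - 16*h^2 + 2*h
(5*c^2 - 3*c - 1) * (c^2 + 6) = 5*c^4 - 3*c^3 + 29*c^2 - 18*c - 6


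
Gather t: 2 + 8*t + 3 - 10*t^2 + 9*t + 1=-10*t^2 + 17*t + 6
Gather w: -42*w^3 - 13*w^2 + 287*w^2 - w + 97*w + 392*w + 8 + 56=-42*w^3 + 274*w^2 + 488*w + 64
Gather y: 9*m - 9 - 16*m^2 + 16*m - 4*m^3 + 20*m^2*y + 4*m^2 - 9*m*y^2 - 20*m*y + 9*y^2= -4*m^3 - 12*m^2 + 25*m + y^2*(9 - 9*m) + y*(20*m^2 - 20*m) - 9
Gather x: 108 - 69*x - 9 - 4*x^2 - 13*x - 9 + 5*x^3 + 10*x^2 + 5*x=5*x^3 + 6*x^2 - 77*x + 90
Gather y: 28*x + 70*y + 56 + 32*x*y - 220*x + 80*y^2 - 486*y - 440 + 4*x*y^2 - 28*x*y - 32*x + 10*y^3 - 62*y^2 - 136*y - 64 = -224*x + 10*y^3 + y^2*(4*x + 18) + y*(4*x - 552) - 448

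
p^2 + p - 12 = (p - 3)*(p + 4)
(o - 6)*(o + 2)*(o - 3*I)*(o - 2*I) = o^4 - 4*o^3 - 5*I*o^3 - 18*o^2 + 20*I*o^2 + 24*o + 60*I*o + 72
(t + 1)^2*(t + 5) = t^3 + 7*t^2 + 11*t + 5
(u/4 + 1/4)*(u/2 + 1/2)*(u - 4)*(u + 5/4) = u^4/8 - 3*u^3/32 - 19*u^2/16 - 51*u/32 - 5/8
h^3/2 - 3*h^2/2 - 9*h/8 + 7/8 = (h/2 + 1/2)*(h - 7/2)*(h - 1/2)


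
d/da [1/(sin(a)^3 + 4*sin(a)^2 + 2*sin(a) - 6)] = (-8*sin(a) + 3*cos(a)^2 - 5)*cos(a)/(sin(a)^3 + 4*sin(a)^2 + 2*sin(a) - 6)^2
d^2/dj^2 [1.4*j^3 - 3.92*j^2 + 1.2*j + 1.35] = 8.4*j - 7.84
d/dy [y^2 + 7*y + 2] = 2*y + 7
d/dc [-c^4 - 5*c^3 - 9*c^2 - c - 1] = -4*c^3 - 15*c^2 - 18*c - 1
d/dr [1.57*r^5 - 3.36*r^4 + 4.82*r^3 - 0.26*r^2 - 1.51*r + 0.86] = 7.85*r^4 - 13.44*r^3 + 14.46*r^2 - 0.52*r - 1.51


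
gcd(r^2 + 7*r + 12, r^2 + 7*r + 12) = r^2 + 7*r + 12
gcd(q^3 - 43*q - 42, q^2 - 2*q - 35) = q - 7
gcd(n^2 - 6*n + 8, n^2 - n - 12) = n - 4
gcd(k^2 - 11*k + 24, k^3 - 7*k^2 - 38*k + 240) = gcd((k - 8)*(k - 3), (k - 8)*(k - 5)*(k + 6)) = k - 8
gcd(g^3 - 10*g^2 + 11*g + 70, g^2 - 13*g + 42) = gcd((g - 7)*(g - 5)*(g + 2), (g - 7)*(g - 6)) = g - 7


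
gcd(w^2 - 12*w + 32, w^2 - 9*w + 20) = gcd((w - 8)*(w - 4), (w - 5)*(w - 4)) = w - 4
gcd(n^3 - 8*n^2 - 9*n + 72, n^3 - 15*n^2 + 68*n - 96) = n^2 - 11*n + 24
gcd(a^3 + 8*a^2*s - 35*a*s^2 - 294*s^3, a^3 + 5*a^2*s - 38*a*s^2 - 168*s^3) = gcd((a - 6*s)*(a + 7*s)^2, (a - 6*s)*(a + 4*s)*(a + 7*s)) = -a^2 - a*s + 42*s^2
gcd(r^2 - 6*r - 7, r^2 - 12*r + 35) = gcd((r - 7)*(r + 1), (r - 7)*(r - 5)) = r - 7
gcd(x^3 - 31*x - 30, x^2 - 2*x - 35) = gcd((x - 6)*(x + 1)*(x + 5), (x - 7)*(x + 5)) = x + 5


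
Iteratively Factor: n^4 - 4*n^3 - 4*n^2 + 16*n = (n)*(n^3 - 4*n^2 - 4*n + 16) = n*(n - 2)*(n^2 - 2*n - 8) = n*(n - 4)*(n - 2)*(n + 2)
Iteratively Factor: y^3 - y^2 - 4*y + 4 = (y - 1)*(y^2 - 4) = (y - 2)*(y - 1)*(y + 2)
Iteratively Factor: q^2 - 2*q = (q - 2)*(q)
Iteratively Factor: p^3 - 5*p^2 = (p)*(p^2 - 5*p) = p*(p - 5)*(p)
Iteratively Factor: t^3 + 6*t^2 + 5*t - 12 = (t + 4)*(t^2 + 2*t - 3) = (t - 1)*(t + 4)*(t + 3)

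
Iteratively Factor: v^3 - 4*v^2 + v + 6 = (v - 3)*(v^2 - v - 2) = (v - 3)*(v + 1)*(v - 2)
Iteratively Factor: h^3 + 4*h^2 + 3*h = (h + 3)*(h^2 + h) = (h + 1)*(h + 3)*(h)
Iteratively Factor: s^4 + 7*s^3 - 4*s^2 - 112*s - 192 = (s - 4)*(s^3 + 11*s^2 + 40*s + 48) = (s - 4)*(s + 3)*(s^2 + 8*s + 16) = (s - 4)*(s + 3)*(s + 4)*(s + 4)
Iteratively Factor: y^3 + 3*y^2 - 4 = (y - 1)*(y^2 + 4*y + 4) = (y - 1)*(y + 2)*(y + 2)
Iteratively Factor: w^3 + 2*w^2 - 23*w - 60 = (w - 5)*(w^2 + 7*w + 12) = (w - 5)*(w + 4)*(w + 3)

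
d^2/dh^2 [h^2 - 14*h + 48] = 2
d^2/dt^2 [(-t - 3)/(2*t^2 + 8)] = (-4*t^2*(t + 3) + 3*(t + 1)*(t^2 + 4))/(t^2 + 4)^3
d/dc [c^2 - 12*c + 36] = 2*c - 12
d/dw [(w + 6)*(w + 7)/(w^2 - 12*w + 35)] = (-25*w^2 - 14*w + 959)/(w^4 - 24*w^3 + 214*w^2 - 840*w + 1225)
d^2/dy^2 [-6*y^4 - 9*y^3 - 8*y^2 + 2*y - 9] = -72*y^2 - 54*y - 16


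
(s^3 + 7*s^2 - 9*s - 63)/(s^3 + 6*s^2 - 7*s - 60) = (s^2 + 10*s + 21)/(s^2 + 9*s + 20)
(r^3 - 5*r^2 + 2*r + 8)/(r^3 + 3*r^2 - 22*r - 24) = (r - 2)/(r + 6)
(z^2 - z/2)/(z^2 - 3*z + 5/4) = 2*z/(2*z - 5)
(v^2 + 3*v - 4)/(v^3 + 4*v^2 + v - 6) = (v + 4)/(v^2 + 5*v + 6)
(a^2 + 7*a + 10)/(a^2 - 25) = (a + 2)/(a - 5)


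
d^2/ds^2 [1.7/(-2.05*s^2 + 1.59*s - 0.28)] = (14.2885*s^2 - 11.0823*s - 1.7*(4.1*s - 1.59)*(8.2*s - 3.18) + 1.9516)/(2.05*s^2 - 1.59*s + 0.28)^3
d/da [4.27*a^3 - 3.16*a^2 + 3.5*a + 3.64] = 12.81*a^2 - 6.32*a + 3.5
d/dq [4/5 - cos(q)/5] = sin(q)/5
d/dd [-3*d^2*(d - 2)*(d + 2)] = 12*d*(2 - d^2)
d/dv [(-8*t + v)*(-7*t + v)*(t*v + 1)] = 56*t^3 - 30*t^2*v + 3*t*v^2 - 15*t + 2*v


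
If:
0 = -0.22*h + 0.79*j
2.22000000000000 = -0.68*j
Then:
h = -11.72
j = -3.26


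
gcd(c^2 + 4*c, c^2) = c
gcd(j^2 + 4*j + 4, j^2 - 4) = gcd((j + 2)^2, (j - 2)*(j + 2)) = j + 2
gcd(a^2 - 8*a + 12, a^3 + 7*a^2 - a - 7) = 1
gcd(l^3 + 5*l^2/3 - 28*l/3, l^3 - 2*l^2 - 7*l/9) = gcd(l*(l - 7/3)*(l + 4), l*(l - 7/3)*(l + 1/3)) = l^2 - 7*l/3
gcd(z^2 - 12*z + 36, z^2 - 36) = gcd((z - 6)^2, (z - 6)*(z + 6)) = z - 6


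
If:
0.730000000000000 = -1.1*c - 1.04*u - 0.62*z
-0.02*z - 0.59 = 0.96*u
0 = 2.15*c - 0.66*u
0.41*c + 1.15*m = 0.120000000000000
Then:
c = -0.19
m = 0.17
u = -0.62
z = 0.20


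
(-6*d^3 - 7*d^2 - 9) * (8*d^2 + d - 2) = -48*d^5 - 62*d^4 + 5*d^3 - 58*d^2 - 9*d + 18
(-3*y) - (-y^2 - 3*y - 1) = y^2 + 1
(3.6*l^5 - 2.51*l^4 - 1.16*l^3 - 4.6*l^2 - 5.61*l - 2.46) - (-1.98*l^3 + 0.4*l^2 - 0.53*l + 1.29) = 3.6*l^5 - 2.51*l^4 + 0.82*l^3 - 5.0*l^2 - 5.08*l - 3.75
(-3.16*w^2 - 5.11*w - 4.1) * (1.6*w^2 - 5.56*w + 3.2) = -5.056*w^4 + 9.3936*w^3 + 11.7396*w^2 + 6.444*w - 13.12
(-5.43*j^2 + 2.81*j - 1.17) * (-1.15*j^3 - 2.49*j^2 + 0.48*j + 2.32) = 6.2445*j^5 + 10.2892*j^4 - 8.2578*j^3 - 8.3355*j^2 + 5.9576*j - 2.7144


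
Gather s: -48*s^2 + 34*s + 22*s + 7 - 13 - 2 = -48*s^2 + 56*s - 8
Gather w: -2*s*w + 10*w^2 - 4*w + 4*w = -2*s*w + 10*w^2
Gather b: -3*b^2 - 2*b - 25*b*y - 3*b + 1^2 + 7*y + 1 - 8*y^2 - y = -3*b^2 + b*(-25*y - 5) - 8*y^2 + 6*y + 2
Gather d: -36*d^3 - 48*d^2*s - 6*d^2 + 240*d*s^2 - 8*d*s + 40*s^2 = -36*d^3 + d^2*(-48*s - 6) + d*(240*s^2 - 8*s) + 40*s^2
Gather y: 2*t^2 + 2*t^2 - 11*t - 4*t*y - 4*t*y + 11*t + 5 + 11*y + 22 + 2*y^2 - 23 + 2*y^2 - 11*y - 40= 4*t^2 - 8*t*y + 4*y^2 - 36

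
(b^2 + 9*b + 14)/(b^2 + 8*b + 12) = (b + 7)/(b + 6)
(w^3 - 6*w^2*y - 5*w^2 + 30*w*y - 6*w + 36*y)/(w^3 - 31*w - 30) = (w - 6*y)/(w + 5)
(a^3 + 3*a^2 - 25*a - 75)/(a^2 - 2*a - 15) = a + 5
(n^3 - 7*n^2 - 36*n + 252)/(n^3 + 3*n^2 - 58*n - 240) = (n^2 - 13*n + 42)/(n^2 - 3*n - 40)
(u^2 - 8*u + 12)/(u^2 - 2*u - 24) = (u - 2)/(u + 4)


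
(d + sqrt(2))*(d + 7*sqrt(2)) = d^2 + 8*sqrt(2)*d + 14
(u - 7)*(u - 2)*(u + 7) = u^3 - 2*u^2 - 49*u + 98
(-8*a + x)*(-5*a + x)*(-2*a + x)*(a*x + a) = -80*a^4*x - 80*a^4 + 66*a^3*x^2 + 66*a^3*x - 15*a^2*x^3 - 15*a^2*x^2 + a*x^4 + a*x^3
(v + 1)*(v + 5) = v^2 + 6*v + 5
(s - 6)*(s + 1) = s^2 - 5*s - 6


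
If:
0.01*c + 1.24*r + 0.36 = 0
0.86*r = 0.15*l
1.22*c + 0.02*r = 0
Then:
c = 0.00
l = -1.66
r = -0.29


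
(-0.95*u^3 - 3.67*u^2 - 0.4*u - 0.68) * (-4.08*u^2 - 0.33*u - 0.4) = 3.876*u^5 + 15.2871*u^4 + 3.2231*u^3 + 4.3744*u^2 + 0.3844*u + 0.272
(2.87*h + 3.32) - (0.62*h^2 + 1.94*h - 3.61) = -0.62*h^2 + 0.93*h + 6.93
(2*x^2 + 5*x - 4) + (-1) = 2*x^2 + 5*x - 5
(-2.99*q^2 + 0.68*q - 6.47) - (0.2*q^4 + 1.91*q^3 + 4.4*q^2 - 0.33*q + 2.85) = -0.2*q^4 - 1.91*q^3 - 7.39*q^2 + 1.01*q - 9.32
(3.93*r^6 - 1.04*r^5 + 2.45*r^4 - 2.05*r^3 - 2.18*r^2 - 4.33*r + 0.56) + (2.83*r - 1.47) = 3.93*r^6 - 1.04*r^5 + 2.45*r^4 - 2.05*r^3 - 2.18*r^2 - 1.5*r - 0.91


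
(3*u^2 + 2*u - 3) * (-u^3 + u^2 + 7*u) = -3*u^5 + u^4 + 26*u^3 + 11*u^2 - 21*u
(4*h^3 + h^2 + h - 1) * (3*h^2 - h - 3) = 12*h^5 - h^4 - 10*h^3 - 7*h^2 - 2*h + 3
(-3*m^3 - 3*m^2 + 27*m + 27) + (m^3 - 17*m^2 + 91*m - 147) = -2*m^3 - 20*m^2 + 118*m - 120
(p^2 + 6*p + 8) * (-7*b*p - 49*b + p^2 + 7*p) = -7*b*p^3 - 91*b*p^2 - 350*b*p - 392*b + p^4 + 13*p^3 + 50*p^2 + 56*p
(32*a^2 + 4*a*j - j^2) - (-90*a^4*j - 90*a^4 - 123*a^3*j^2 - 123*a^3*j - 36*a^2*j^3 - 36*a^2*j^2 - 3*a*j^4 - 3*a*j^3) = 90*a^4*j + 90*a^4 + 123*a^3*j^2 + 123*a^3*j + 36*a^2*j^3 + 36*a^2*j^2 + 32*a^2 + 3*a*j^4 + 3*a*j^3 + 4*a*j - j^2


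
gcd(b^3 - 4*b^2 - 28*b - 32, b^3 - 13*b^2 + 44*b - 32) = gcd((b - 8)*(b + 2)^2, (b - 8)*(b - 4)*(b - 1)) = b - 8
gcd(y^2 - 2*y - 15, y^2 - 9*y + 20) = y - 5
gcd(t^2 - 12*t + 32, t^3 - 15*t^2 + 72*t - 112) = t - 4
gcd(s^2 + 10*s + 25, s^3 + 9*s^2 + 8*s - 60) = s + 5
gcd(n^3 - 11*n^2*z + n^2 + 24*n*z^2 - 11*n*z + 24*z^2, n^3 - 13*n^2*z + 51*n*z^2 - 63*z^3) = -n + 3*z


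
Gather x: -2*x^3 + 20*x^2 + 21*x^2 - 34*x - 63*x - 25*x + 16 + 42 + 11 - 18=-2*x^3 + 41*x^2 - 122*x + 51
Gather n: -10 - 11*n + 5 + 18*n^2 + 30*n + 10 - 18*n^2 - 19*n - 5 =0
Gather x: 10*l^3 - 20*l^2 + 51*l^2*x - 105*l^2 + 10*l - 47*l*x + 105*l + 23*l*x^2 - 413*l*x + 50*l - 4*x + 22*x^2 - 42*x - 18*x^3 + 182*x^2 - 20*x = 10*l^3 - 125*l^2 + 165*l - 18*x^3 + x^2*(23*l + 204) + x*(51*l^2 - 460*l - 66)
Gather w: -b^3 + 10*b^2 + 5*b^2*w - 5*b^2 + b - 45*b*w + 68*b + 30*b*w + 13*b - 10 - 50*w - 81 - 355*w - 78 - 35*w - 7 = -b^3 + 5*b^2 + 82*b + w*(5*b^2 - 15*b - 440) - 176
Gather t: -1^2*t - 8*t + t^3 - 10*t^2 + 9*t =t^3 - 10*t^2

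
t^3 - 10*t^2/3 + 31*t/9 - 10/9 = (t - 5/3)*(t - 1)*(t - 2/3)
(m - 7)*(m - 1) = m^2 - 8*m + 7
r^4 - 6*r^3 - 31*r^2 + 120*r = r*(r - 8)*(r - 3)*(r + 5)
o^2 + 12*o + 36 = (o + 6)^2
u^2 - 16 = (u - 4)*(u + 4)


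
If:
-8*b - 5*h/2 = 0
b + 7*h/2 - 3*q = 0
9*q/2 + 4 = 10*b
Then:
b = 40/253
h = -128/253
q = -136/253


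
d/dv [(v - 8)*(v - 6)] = 2*v - 14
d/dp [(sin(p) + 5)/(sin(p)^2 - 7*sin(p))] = (-cos(p) - 10/tan(p) + 35*cos(p)/sin(p)^2)/(sin(p) - 7)^2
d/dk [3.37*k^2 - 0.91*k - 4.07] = 6.74*k - 0.91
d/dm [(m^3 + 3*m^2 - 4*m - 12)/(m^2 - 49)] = (m^4 - 143*m^2 - 270*m + 196)/(m^4 - 98*m^2 + 2401)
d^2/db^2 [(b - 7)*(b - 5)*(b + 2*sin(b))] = -2*b^2*sin(b) + 24*b*sin(b) + 8*b*cos(b) + 6*b - 66*sin(b) - 48*cos(b) - 24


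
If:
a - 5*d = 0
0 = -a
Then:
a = 0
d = 0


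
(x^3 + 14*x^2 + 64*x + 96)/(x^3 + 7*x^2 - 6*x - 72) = (x + 4)/(x - 3)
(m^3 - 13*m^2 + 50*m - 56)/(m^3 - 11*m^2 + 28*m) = (m - 2)/m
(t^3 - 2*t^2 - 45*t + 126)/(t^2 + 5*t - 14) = (t^2 - 9*t + 18)/(t - 2)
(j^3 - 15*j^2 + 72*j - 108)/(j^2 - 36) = (j^2 - 9*j + 18)/(j + 6)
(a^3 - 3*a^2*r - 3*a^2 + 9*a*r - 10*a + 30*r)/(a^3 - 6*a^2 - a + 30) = (a - 3*r)/(a - 3)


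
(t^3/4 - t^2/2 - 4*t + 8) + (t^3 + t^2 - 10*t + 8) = 5*t^3/4 + t^2/2 - 14*t + 16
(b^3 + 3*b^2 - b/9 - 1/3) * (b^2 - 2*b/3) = b^5 + 7*b^4/3 - 19*b^3/9 - 7*b^2/27 + 2*b/9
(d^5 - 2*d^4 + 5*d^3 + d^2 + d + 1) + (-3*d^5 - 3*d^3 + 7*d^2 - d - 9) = -2*d^5 - 2*d^4 + 2*d^3 + 8*d^2 - 8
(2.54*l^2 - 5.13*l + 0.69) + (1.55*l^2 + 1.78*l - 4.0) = 4.09*l^2 - 3.35*l - 3.31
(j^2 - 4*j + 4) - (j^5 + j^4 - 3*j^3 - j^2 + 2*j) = -j^5 - j^4 + 3*j^3 + 2*j^2 - 6*j + 4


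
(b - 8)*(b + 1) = b^2 - 7*b - 8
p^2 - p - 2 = (p - 2)*(p + 1)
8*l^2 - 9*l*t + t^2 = (-8*l + t)*(-l + t)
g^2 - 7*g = g*(g - 7)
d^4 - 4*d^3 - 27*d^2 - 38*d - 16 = (d - 8)*(d + 1)^2*(d + 2)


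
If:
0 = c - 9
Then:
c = 9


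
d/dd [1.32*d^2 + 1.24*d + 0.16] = 2.64*d + 1.24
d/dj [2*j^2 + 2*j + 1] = 4*j + 2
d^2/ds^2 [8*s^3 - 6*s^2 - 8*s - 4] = 48*s - 12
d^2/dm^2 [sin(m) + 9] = -sin(m)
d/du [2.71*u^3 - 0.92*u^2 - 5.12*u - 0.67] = 8.13*u^2 - 1.84*u - 5.12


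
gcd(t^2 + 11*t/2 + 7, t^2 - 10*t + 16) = 1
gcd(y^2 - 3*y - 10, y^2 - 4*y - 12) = y + 2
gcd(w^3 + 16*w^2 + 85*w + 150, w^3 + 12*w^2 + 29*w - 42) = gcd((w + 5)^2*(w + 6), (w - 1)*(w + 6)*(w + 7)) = w + 6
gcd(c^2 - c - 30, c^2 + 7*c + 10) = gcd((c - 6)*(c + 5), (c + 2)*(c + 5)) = c + 5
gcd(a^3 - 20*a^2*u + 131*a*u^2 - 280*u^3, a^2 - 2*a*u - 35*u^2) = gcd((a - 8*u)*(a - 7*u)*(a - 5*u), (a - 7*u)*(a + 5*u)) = -a + 7*u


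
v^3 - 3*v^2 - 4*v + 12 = (v - 3)*(v - 2)*(v + 2)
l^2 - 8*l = l*(l - 8)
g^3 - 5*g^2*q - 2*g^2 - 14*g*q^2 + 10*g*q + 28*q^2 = (g - 2)*(g - 7*q)*(g + 2*q)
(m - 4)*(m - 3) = m^2 - 7*m + 12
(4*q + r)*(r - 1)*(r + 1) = 4*q*r^2 - 4*q + r^3 - r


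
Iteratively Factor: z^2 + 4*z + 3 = (z + 1)*(z + 3)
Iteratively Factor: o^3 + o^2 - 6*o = (o - 2)*(o^2 + 3*o) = o*(o - 2)*(o + 3)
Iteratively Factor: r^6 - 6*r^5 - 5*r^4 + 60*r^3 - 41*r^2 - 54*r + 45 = (r + 1)*(r^5 - 7*r^4 + 2*r^3 + 58*r^2 - 99*r + 45) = (r - 3)*(r + 1)*(r^4 - 4*r^3 - 10*r^2 + 28*r - 15) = (r - 5)*(r - 3)*(r + 1)*(r^3 + r^2 - 5*r + 3) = (r - 5)*(r - 3)*(r + 1)*(r + 3)*(r^2 - 2*r + 1) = (r - 5)*(r - 3)*(r - 1)*(r + 1)*(r + 3)*(r - 1)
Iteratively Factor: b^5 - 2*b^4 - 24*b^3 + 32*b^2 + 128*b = (b - 4)*(b^4 + 2*b^3 - 16*b^2 - 32*b) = (b - 4)*(b + 4)*(b^3 - 2*b^2 - 8*b) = b*(b - 4)*(b + 4)*(b^2 - 2*b - 8) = b*(b - 4)^2*(b + 4)*(b + 2)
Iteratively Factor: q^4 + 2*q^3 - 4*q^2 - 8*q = (q)*(q^3 + 2*q^2 - 4*q - 8) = q*(q - 2)*(q^2 + 4*q + 4) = q*(q - 2)*(q + 2)*(q + 2)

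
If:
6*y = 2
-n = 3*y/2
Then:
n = -1/2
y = 1/3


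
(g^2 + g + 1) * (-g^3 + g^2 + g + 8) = -g^5 + g^3 + 10*g^2 + 9*g + 8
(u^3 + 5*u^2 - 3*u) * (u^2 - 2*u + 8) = u^5 + 3*u^4 - 5*u^3 + 46*u^2 - 24*u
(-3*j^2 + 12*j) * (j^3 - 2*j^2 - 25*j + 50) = -3*j^5 + 18*j^4 + 51*j^3 - 450*j^2 + 600*j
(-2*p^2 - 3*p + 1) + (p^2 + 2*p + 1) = -p^2 - p + 2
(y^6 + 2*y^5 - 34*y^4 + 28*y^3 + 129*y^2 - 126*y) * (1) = y^6 + 2*y^5 - 34*y^4 + 28*y^3 + 129*y^2 - 126*y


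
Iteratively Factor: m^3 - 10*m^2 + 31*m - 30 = (m - 2)*(m^2 - 8*m + 15) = (m - 5)*(m - 2)*(m - 3)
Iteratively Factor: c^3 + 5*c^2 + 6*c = (c + 2)*(c^2 + 3*c) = c*(c + 2)*(c + 3)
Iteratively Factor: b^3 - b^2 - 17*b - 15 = (b + 1)*(b^2 - 2*b - 15) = (b - 5)*(b + 1)*(b + 3)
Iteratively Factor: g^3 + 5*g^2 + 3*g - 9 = (g - 1)*(g^2 + 6*g + 9) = (g - 1)*(g + 3)*(g + 3)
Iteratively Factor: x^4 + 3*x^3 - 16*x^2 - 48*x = (x + 3)*(x^3 - 16*x) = (x - 4)*(x + 3)*(x^2 + 4*x) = x*(x - 4)*(x + 3)*(x + 4)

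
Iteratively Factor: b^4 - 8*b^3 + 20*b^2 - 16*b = (b - 2)*(b^3 - 6*b^2 + 8*b) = (b - 4)*(b - 2)*(b^2 - 2*b) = (b - 4)*(b - 2)^2*(b)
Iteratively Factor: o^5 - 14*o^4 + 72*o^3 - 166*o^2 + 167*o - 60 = (o - 3)*(o^4 - 11*o^3 + 39*o^2 - 49*o + 20) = (o - 3)*(o - 1)*(o^3 - 10*o^2 + 29*o - 20) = (o - 3)*(o - 1)^2*(o^2 - 9*o + 20) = (o - 4)*(o - 3)*(o - 1)^2*(o - 5)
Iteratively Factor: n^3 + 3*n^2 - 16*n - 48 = (n - 4)*(n^2 + 7*n + 12) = (n - 4)*(n + 3)*(n + 4)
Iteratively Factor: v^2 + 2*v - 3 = (v + 3)*(v - 1)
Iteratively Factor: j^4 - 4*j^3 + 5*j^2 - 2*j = (j - 2)*(j^3 - 2*j^2 + j) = (j - 2)*(j - 1)*(j^2 - j) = j*(j - 2)*(j - 1)*(j - 1)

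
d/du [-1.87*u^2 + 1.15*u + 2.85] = 1.15 - 3.74*u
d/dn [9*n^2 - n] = 18*n - 1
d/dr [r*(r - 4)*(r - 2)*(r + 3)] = 4*r^3 - 9*r^2 - 20*r + 24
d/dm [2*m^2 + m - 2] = 4*m + 1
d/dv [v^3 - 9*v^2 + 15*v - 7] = 3*v^2 - 18*v + 15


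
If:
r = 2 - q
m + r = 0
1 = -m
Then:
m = -1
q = 1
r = 1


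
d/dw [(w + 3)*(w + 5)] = 2*w + 8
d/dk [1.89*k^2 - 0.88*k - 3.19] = 3.78*k - 0.88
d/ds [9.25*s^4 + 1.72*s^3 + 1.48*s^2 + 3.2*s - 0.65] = 37.0*s^3 + 5.16*s^2 + 2.96*s + 3.2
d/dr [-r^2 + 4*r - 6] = 4 - 2*r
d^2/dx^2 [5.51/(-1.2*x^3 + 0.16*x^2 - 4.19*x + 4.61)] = ((39.672*x - 1.7632)*(1.2*x^3 - 0.16*x^2 + 4.19*x - 4.61) - 5.51*(3.6*x^2 - 0.32*x + 4.19)*(7.2*x^2 - 0.64*x + 8.38))/(1.2*x^3 - 0.16*x^2 + 4.19*x - 4.61)^3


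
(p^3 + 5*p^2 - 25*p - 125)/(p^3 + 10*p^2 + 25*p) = (p - 5)/p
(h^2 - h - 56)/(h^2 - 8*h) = (h + 7)/h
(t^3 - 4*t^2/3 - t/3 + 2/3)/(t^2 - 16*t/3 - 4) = (t^2 - 2*t + 1)/(t - 6)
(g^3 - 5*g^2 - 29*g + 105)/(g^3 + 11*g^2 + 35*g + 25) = (g^2 - 10*g + 21)/(g^2 + 6*g + 5)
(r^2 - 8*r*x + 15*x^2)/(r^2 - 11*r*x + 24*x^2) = (-r + 5*x)/(-r + 8*x)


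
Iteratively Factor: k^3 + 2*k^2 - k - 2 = (k + 1)*(k^2 + k - 2) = (k + 1)*(k + 2)*(k - 1)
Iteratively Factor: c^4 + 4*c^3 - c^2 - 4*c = (c - 1)*(c^3 + 5*c^2 + 4*c) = c*(c - 1)*(c^2 + 5*c + 4) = c*(c - 1)*(c + 4)*(c + 1)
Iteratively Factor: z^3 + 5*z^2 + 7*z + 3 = (z + 1)*(z^2 + 4*z + 3) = (z + 1)*(z + 3)*(z + 1)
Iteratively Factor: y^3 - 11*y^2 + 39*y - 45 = (y - 3)*(y^2 - 8*y + 15) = (y - 5)*(y - 3)*(y - 3)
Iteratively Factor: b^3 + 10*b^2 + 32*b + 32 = (b + 2)*(b^2 + 8*b + 16) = (b + 2)*(b + 4)*(b + 4)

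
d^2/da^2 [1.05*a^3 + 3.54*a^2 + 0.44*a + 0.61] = 6.3*a + 7.08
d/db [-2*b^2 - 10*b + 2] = -4*b - 10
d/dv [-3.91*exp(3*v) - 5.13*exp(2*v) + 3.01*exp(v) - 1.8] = (-11.73*exp(2*v) - 10.26*exp(v) + 3.01)*exp(v)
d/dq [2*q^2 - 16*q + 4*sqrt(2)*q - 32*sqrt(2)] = 4*q - 16 + 4*sqrt(2)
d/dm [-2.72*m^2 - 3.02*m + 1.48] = -5.44*m - 3.02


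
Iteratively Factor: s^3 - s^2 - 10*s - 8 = (s - 4)*(s^2 + 3*s + 2) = (s - 4)*(s + 1)*(s + 2)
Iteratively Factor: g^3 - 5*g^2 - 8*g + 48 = (g + 3)*(g^2 - 8*g + 16) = (g - 4)*(g + 3)*(g - 4)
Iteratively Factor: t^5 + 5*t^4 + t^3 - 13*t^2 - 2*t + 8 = (t - 1)*(t^4 + 6*t^3 + 7*t^2 - 6*t - 8) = (t - 1)*(t + 2)*(t^3 + 4*t^2 - t - 4) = (t - 1)^2*(t + 2)*(t^2 + 5*t + 4) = (t - 1)^2*(t + 1)*(t + 2)*(t + 4)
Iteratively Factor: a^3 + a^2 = (a + 1)*(a^2) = a*(a + 1)*(a)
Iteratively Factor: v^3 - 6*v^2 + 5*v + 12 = (v + 1)*(v^2 - 7*v + 12) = (v - 4)*(v + 1)*(v - 3)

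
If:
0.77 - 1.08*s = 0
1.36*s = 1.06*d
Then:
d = 0.91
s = 0.71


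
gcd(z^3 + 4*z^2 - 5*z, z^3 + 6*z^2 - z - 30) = z + 5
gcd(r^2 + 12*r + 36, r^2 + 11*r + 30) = r + 6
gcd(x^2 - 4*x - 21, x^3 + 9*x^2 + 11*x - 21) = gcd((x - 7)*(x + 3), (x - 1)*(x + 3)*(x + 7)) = x + 3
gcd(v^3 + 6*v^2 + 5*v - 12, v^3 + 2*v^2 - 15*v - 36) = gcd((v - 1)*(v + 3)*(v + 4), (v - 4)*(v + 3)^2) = v + 3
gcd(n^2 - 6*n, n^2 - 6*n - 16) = 1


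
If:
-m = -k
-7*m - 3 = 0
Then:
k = -3/7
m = -3/7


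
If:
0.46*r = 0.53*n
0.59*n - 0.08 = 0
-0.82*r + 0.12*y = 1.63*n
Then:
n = 0.14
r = 0.16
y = 2.91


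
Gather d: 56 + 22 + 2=80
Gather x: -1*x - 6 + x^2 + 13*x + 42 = x^2 + 12*x + 36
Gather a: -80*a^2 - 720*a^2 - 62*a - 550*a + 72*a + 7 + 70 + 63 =-800*a^2 - 540*a + 140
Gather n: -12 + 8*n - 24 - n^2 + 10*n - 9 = -n^2 + 18*n - 45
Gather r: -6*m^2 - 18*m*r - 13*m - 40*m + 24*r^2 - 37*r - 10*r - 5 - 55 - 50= -6*m^2 - 53*m + 24*r^2 + r*(-18*m - 47) - 110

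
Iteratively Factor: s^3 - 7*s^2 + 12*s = (s - 3)*(s^2 - 4*s) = (s - 4)*(s - 3)*(s)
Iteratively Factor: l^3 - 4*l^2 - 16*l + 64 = (l + 4)*(l^2 - 8*l + 16) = (l - 4)*(l + 4)*(l - 4)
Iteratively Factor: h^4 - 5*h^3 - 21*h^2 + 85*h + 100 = (h - 5)*(h^3 - 21*h - 20) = (h - 5)*(h + 4)*(h^2 - 4*h - 5) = (h - 5)*(h + 1)*(h + 4)*(h - 5)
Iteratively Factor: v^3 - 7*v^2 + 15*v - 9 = (v - 3)*(v^2 - 4*v + 3) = (v - 3)*(v - 1)*(v - 3)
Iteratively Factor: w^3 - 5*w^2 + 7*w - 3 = (w - 1)*(w^2 - 4*w + 3) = (w - 3)*(w - 1)*(w - 1)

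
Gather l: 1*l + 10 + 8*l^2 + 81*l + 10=8*l^2 + 82*l + 20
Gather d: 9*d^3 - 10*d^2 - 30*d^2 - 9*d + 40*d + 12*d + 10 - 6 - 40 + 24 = 9*d^3 - 40*d^2 + 43*d - 12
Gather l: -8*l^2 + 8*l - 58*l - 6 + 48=-8*l^2 - 50*l + 42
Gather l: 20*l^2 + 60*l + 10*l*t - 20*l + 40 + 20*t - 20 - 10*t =20*l^2 + l*(10*t + 40) + 10*t + 20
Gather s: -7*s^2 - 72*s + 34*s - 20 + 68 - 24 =-7*s^2 - 38*s + 24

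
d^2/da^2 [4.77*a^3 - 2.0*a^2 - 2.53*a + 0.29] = 28.62*a - 4.0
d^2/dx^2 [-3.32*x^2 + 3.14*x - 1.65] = -6.64000000000000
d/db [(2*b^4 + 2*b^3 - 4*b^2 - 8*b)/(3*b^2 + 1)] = 2*(6*b^5 + 3*b^4 + 4*b^3 + 15*b^2 - 4*b - 4)/(9*b^4 + 6*b^2 + 1)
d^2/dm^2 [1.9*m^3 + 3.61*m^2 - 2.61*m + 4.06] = 11.4*m + 7.22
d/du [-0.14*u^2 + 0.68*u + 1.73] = 0.68 - 0.28*u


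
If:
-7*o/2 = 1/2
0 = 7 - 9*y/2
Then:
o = -1/7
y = 14/9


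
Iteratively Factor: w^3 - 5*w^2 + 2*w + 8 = (w + 1)*(w^2 - 6*w + 8) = (w - 2)*(w + 1)*(w - 4)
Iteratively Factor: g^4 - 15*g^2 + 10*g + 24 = (g + 1)*(g^3 - g^2 - 14*g + 24) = (g + 1)*(g + 4)*(g^2 - 5*g + 6) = (g - 2)*(g + 1)*(g + 4)*(g - 3)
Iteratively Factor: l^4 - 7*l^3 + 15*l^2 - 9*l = (l - 1)*(l^3 - 6*l^2 + 9*l) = (l - 3)*(l - 1)*(l^2 - 3*l) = l*(l - 3)*(l - 1)*(l - 3)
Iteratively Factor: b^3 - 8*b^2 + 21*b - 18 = (b - 2)*(b^2 - 6*b + 9) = (b - 3)*(b - 2)*(b - 3)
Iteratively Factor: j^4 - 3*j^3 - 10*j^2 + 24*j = (j - 2)*(j^3 - j^2 - 12*j) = j*(j - 2)*(j^2 - j - 12) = j*(j - 4)*(j - 2)*(j + 3)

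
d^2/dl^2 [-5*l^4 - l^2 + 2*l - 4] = -60*l^2 - 2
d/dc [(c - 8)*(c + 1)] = 2*c - 7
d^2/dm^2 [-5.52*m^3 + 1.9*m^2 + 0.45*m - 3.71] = 3.8 - 33.12*m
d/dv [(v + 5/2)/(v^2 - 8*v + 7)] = (v^2 - 8*v - (v - 4)*(2*v + 5) + 7)/(v^2 - 8*v + 7)^2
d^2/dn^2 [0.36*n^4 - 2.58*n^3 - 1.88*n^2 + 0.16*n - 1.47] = 4.32*n^2 - 15.48*n - 3.76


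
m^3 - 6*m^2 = m^2*(m - 6)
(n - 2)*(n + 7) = n^2 + 5*n - 14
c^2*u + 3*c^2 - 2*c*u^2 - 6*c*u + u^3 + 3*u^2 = (-c + u)^2*(u + 3)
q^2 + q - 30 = (q - 5)*(q + 6)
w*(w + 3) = w^2 + 3*w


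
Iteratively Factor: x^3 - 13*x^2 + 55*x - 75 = (x - 5)*(x^2 - 8*x + 15) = (x - 5)^2*(x - 3)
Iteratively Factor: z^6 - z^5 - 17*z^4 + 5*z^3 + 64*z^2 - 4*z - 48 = (z + 3)*(z^5 - 4*z^4 - 5*z^3 + 20*z^2 + 4*z - 16) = (z - 1)*(z + 3)*(z^4 - 3*z^3 - 8*z^2 + 12*z + 16) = (z - 4)*(z - 1)*(z + 3)*(z^3 + z^2 - 4*z - 4) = (z - 4)*(z - 1)*(z + 1)*(z + 3)*(z^2 - 4) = (z - 4)*(z - 2)*(z - 1)*(z + 1)*(z + 3)*(z + 2)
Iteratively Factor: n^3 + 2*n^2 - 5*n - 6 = (n - 2)*(n^2 + 4*n + 3) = (n - 2)*(n + 3)*(n + 1)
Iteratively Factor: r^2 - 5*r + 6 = (r - 3)*(r - 2)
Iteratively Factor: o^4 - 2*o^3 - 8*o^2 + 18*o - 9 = (o - 1)*(o^3 - o^2 - 9*o + 9) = (o - 1)*(o + 3)*(o^2 - 4*o + 3) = (o - 1)^2*(o + 3)*(o - 3)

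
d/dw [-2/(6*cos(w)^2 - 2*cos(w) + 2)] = (1 - 6*cos(w))*sin(w)/(3*sin(w)^2 + cos(w) - 4)^2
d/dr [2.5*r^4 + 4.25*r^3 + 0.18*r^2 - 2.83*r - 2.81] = 10.0*r^3 + 12.75*r^2 + 0.36*r - 2.83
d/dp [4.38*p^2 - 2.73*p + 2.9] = 8.76*p - 2.73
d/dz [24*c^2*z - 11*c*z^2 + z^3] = 24*c^2 - 22*c*z + 3*z^2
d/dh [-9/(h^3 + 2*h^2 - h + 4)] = 9*(3*h^2 + 4*h - 1)/(h^3 + 2*h^2 - h + 4)^2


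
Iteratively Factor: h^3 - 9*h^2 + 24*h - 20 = (h - 2)*(h^2 - 7*h + 10) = (h - 5)*(h - 2)*(h - 2)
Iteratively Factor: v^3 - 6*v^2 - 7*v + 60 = (v - 5)*(v^2 - v - 12) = (v - 5)*(v + 3)*(v - 4)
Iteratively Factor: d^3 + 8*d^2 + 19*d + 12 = (d + 1)*(d^2 + 7*d + 12) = (d + 1)*(d + 3)*(d + 4)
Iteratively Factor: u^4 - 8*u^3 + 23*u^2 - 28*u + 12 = (u - 2)*(u^3 - 6*u^2 + 11*u - 6) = (u - 2)*(u - 1)*(u^2 - 5*u + 6) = (u - 2)^2*(u - 1)*(u - 3)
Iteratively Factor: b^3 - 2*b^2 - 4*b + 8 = (b + 2)*(b^2 - 4*b + 4) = (b - 2)*(b + 2)*(b - 2)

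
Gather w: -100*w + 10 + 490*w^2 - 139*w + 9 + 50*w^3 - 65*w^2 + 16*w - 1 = 50*w^3 + 425*w^2 - 223*w + 18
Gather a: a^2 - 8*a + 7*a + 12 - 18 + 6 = a^2 - a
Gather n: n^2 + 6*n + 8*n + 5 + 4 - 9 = n^2 + 14*n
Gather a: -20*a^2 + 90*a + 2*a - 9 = -20*a^2 + 92*a - 9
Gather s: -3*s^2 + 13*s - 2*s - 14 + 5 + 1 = -3*s^2 + 11*s - 8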